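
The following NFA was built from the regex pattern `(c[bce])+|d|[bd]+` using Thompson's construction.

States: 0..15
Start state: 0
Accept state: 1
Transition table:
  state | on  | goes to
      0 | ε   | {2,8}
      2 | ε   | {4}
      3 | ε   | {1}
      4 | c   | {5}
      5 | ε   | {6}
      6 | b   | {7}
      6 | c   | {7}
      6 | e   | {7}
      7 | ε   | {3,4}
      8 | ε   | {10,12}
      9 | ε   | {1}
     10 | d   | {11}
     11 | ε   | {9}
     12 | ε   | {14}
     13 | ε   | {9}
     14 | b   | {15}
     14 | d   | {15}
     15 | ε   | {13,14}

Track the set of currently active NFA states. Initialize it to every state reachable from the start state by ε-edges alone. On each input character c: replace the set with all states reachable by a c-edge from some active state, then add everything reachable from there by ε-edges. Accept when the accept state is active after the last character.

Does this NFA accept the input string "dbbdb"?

start: ε-closure({0}) = {0,2,4,8,10,12,14}
'd' @ 1: {1,9,11,13,14,15}  ✓accept
'b' @ 2: {1,9,13,14,15}  ✓accept
'b' @ 3: {1,9,13,14,15}  ✓accept
'd' @ 4: {1,9,13,14,15}  ✓accept
'b' @ 5: {1,9,13,14,15}  ✓accept
after full input: {1,9,13,14,15}  (accept=1 in)

Answer: ACCEPT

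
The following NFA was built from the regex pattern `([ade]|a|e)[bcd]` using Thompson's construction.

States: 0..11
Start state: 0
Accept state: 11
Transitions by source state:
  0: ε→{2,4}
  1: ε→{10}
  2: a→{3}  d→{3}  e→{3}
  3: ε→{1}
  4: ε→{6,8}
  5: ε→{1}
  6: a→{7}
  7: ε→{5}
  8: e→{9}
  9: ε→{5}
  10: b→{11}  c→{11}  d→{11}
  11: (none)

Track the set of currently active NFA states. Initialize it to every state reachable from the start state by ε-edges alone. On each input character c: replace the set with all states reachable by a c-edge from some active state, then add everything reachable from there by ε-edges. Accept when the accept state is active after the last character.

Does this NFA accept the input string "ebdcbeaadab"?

Answer: REJECT

Derivation:
start: ε-closure({0}) = {0,2,4,6,8}
'e' @ 1: {1,3,5,9,10}
'b' @ 2: {11}  [accepting]
'd' @ 3: {}  — state set empty
rest 'cbeaadab' ignored (set empty)
after full input: {}  (accept=11 not in)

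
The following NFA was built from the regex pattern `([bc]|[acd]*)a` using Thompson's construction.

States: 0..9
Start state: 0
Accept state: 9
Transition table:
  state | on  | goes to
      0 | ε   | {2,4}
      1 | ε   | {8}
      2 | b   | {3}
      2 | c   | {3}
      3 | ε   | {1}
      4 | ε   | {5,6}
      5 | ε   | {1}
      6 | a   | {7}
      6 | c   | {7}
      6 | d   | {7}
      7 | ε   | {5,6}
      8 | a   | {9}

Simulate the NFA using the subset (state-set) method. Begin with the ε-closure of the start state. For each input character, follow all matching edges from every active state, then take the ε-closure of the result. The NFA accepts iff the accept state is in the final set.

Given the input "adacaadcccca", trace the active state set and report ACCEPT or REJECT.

S₀ = ε-closure({0}) = {0,1,2,4,5,6,8}
'a' @ 1: {1,5,6,7,8,9}  [accepting]
'd' @ 2: {1,5,6,7,8}
'a' @ 3: {1,5,6,7,8,9}  [accepting]
'c' @ 4: {1,5,6,7,8}
'a' @ 5: {1,5,6,7,8,9}  [accepting]
'a' @ 6: {1,5,6,7,8,9}  [accepting]
'd' @ 7: {1,5,6,7,8}
'c' @ 8: {1,5,6,7,8}
'c' @ 9: {1,5,6,7,8}
'c' @ 10: {1,5,6,7,8}
'c' @ 11: {1,5,6,7,8}
'a' @ 12: {1,5,6,7,8,9}  [accepting]
end set {1,5,6,7,8,9} — state 9 in

Answer: ACCEPT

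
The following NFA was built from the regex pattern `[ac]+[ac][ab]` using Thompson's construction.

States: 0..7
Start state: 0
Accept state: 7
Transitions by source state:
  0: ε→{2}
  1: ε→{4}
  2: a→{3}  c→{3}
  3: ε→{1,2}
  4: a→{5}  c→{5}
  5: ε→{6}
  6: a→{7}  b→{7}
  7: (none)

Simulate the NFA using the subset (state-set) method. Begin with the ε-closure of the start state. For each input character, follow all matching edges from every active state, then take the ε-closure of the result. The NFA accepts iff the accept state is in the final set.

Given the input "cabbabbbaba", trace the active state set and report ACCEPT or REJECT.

initial (ε-close {0}): {0,2}
'c' @ 1: {1,2,3,4}
'a' @ 2: {1,2,3,4,5,6}
'b' @ 3: {7}  (accept∈set)
'b' @ 4: {}  — no active states
rest 'abbbaba' ignored (set empty)
after full input: {}  (accept=7 not in)

Answer: REJECT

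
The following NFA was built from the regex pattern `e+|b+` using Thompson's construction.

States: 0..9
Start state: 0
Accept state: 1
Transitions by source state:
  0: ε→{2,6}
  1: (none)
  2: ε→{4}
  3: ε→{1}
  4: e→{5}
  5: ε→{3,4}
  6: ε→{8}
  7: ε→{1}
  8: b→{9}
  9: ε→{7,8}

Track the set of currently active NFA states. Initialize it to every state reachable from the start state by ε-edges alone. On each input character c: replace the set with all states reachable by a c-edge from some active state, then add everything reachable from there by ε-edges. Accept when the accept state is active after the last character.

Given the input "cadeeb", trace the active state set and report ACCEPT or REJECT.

S₀ = ε-closure({0}) = {0,2,4,6,8}
'c' @ 1: {}  — dead — no transitions
rest 'adeeb' ignored (set empty)
after full input: {}  (accept=1 not in)

Answer: REJECT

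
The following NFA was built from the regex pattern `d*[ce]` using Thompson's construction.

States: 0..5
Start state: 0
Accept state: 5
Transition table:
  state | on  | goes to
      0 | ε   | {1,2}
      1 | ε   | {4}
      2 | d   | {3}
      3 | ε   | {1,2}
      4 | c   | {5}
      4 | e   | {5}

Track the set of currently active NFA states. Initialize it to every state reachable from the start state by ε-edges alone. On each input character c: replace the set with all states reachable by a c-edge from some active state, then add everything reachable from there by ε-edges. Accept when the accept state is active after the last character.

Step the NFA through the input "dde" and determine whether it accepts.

S₀ = ε-closure({0}) = {0,1,2,4}
'd' @ 1: {1,2,3,4}
'd' @ 2: {1,2,3,4}
'e' @ 3: {5}  ✓accept
after full input: {5}  (accept=5 in)

Answer: ACCEPT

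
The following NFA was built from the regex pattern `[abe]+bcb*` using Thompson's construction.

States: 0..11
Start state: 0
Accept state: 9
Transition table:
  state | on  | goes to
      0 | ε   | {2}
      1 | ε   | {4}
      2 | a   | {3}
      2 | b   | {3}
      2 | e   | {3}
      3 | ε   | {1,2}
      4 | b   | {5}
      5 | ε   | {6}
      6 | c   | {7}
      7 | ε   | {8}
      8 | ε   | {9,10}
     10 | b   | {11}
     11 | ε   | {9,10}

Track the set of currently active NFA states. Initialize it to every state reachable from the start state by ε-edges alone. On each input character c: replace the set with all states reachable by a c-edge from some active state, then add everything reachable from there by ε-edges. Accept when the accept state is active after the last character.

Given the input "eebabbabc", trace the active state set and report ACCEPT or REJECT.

initial (ε-close {0}): {0,2}
'e' @ 1: {1,2,3,4}
'e' @ 2: {1,2,3,4}
'b' @ 3: {1,2,3,4,5,6}
'a' @ 4: {1,2,3,4}
'b' @ 5: {1,2,3,4,5,6}
'b' @ 6: {1,2,3,4,5,6}
'a' @ 7: {1,2,3,4}
'b' @ 8: {1,2,3,4,5,6}
'c' @ 9: {7,8,9,10}  [accepting]
after full input: {7,8,9,10}  (accept=9 in)

Answer: ACCEPT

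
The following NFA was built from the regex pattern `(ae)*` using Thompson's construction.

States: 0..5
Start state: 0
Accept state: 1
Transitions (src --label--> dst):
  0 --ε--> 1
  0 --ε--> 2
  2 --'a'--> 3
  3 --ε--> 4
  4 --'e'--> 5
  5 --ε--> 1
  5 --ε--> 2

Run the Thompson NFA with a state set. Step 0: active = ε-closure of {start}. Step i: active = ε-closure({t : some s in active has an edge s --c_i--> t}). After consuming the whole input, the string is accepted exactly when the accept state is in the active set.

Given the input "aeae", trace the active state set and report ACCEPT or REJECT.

initial (ε-close {0}): {0,1,2}
'a' @ 1: {3,4}
'e' @ 2: {1,2,5}  (accept∈set)
'a' @ 3: {3,4}
'e' @ 4: {1,2,5}  (accept∈set)
end set {1,2,5} — state 1 in

Answer: ACCEPT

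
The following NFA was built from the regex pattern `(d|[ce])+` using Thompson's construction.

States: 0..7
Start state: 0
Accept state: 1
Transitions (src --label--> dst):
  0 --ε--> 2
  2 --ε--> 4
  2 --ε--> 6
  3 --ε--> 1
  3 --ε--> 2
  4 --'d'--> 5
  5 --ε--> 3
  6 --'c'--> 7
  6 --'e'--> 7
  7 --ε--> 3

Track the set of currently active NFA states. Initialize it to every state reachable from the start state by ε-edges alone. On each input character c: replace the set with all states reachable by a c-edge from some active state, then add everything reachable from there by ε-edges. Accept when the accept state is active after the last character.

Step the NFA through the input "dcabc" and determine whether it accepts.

start: ε-closure({0}) = {0,2,4,6}
'd' @ 1: {1,2,3,4,5,6}  (accept∈set)
'c' @ 2: {1,2,3,4,6,7}  (accept∈set)
'a' @ 3: {}  — dead — no transitions
rest 'bc' ignored (set empty)
after full input: {}  (accept=1 not in)

Answer: REJECT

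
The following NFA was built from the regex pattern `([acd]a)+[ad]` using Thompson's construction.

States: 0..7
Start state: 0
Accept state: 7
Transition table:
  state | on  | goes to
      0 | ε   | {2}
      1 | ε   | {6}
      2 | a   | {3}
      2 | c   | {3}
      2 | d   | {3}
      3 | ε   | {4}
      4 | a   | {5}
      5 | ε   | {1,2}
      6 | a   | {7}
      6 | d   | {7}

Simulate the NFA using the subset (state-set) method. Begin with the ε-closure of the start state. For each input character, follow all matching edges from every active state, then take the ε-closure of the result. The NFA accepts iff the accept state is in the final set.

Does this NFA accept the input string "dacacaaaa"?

Answer: ACCEPT

Steps:
S₀ = ε-closure({0}) = {0,2}
'd' @ 1: {3,4}
'a' @ 2: {1,2,5,6}
'c' @ 3: {3,4}
'a' @ 4: {1,2,5,6}
'c' @ 5: {3,4}
'a' @ 6: {1,2,5,6}
'a' @ 7: {3,4,7}  (accept∈set)
'a' @ 8: {1,2,5,6}
'a' @ 9: {3,4,7}  (accept∈set)
final: {3,4,7}; accept 7 in set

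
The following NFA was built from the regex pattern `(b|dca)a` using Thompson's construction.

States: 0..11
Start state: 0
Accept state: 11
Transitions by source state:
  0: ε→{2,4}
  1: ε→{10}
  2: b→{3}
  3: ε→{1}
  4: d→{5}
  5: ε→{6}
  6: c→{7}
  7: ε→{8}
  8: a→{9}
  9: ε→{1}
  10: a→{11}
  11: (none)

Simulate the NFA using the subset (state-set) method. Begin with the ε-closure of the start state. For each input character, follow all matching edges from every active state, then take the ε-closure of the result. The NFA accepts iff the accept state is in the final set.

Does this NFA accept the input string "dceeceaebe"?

Answer: REJECT

Steps:
start: ε-closure({0}) = {0,2,4}
'd' @ 1: {5,6}
'c' @ 2: {7,8}
'e' @ 3: {}  — dead — no transitions
rest 'eceaebe' ignored (set empty)
end set {} — state 11 not in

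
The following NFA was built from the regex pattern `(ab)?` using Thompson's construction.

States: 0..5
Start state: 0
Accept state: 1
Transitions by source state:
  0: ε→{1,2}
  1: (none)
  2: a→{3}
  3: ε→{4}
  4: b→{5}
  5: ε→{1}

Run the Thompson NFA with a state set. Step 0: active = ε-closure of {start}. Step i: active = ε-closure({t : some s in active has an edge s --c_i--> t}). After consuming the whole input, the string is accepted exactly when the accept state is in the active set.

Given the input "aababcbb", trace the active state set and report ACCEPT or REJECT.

Answer: REJECT

Trace:
initial (ε-close {0}): {0,1,2}
'a' @ 1: {3,4}
'a' @ 2: {}  — state set empty
rest 'babcbb' ignored (set empty)
end set {} — state 1 not in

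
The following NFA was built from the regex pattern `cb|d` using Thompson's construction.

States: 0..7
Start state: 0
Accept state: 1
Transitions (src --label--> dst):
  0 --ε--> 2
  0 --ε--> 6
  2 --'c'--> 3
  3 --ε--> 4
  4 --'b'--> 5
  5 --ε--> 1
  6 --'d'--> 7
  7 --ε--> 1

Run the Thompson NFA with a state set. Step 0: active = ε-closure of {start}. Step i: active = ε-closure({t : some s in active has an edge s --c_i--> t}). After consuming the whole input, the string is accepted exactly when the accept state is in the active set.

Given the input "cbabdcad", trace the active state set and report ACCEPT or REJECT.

Answer: REJECT

Trace:
initial (ε-close {0}): {0,2,6}
'c' @ 1: {3,4}
'b' @ 2: {1,5}  (accept∈set)
'a' @ 3: {}  — state set empty
rest 'bdcad' ignored (set empty)
end set {} — state 1 not in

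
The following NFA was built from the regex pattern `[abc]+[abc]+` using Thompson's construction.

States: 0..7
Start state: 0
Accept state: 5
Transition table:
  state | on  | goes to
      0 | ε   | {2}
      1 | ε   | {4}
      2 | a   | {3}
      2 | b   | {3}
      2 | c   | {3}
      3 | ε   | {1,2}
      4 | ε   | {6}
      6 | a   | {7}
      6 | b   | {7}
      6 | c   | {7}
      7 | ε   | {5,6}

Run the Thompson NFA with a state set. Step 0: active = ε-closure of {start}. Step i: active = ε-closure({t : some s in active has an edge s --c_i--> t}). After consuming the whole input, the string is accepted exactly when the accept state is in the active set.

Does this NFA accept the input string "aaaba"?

Answer: ACCEPT

Steps:
S₀ = ε-closure({0}) = {0,2}
'a' @ 1: {1,2,3,4,6}
'a' @ 2: {1,2,3,4,5,6,7}  ✓accept
'a' @ 3: {1,2,3,4,5,6,7}  ✓accept
'b' @ 4: {1,2,3,4,5,6,7}  ✓accept
'a' @ 5: {1,2,3,4,5,6,7}  ✓accept
final: {1,2,3,4,5,6,7}; accept 5 in set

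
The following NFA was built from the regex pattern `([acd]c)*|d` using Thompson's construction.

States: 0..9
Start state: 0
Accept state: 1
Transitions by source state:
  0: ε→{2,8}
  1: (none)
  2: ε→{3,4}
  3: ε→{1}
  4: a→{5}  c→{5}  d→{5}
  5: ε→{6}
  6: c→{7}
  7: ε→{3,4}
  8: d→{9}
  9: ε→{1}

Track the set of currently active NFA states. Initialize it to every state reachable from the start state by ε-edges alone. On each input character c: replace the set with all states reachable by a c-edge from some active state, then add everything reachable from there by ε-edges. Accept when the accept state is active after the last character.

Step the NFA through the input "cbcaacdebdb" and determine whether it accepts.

Answer: REJECT

Derivation:
start: ε-closure({0}) = {0,1,2,3,4,8}
'c' @ 1: {5,6}
'b' @ 2: {}  — dead — no transitions
rest 'caacdebdb' ignored (set empty)
end set {} — state 1 not in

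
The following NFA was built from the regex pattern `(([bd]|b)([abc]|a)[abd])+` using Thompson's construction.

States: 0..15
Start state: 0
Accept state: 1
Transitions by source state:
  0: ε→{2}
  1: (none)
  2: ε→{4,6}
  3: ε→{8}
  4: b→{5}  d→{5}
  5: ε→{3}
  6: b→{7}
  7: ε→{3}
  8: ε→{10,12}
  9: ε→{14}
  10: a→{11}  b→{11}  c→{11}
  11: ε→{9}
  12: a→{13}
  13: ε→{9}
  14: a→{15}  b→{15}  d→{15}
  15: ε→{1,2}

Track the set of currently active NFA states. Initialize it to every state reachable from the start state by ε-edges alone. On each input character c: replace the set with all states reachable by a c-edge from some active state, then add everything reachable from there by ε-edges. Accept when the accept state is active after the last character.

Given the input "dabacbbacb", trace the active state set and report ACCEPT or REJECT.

start: ε-closure({0}) = {0,2,4,6}
'd' @ 1: {3,5,8,10,12}
'a' @ 2: {9,11,13,14}
'b' @ 3: {1,2,4,6,15}  (accept∈set)
'a' @ 4: {}  — state set empty
rest 'cbbacb' ignored (set empty)
after full input: {}  (accept=1 not in)

Answer: REJECT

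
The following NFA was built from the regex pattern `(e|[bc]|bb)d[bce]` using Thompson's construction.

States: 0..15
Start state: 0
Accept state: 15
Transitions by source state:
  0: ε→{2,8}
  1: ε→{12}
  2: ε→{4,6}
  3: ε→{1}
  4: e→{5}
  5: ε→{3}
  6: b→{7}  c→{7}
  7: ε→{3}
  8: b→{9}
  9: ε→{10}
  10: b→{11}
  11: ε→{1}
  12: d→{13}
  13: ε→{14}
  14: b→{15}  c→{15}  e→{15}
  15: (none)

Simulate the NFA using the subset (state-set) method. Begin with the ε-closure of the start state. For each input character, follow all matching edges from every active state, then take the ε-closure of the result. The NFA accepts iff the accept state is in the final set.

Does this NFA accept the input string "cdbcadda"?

Answer: REJECT

Trace:
initial (ε-close {0}): {0,2,4,6,8}
'c' @ 1: {1,3,7,12}
'd' @ 2: {13,14}
'b' @ 3: {15}  ✓accept
'c' @ 4: {}  — state set empty
rest 'adda' ignored (set empty)
end set {} — state 15 not in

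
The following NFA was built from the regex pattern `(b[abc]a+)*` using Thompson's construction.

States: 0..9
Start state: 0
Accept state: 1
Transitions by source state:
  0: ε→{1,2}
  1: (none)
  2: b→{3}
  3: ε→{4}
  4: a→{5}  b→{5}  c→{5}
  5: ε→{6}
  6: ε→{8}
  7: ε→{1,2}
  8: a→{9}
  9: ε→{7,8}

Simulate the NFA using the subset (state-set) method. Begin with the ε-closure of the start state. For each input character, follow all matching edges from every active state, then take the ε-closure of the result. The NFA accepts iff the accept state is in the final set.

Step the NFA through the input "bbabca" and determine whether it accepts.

initial (ε-close {0}): {0,1,2}
'b' @ 1: {3,4}
'b' @ 2: {5,6,8}
'a' @ 3: {1,2,7,8,9}  [accepting]
'b' @ 4: {3,4}
'c' @ 5: {5,6,8}
'a' @ 6: {1,2,7,8,9}  [accepting]
end set {1,2,7,8,9} — state 1 in

Answer: ACCEPT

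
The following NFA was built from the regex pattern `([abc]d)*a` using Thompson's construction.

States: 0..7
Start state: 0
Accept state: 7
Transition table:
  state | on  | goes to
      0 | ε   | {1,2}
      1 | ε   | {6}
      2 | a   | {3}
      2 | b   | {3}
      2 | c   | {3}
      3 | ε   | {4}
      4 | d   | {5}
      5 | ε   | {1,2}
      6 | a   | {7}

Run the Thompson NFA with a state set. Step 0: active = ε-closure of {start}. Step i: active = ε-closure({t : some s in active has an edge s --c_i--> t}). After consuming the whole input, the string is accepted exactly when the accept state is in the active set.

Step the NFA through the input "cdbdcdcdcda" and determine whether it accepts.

Answer: ACCEPT

Trace:
initial (ε-close {0}): {0,1,2,6}
'c' @ 1: {3,4}
'd' @ 2: {1,2,5,6}
'b' @ 3: {3,4}
'd' @ 4: {1,2,5,6}
'c' @ 5: {3,4}
'd' @ 6: {1,2,5,6}
'c' @ 7: {3,4}
'd' @ 8: {1,2,5,6}
'c' @ 9: {3,4}
'd' @ 10: {1,2,5,6}
'a' @ 11: {3,4,7}  [accepting]
end set {3,4,7} — state 7 in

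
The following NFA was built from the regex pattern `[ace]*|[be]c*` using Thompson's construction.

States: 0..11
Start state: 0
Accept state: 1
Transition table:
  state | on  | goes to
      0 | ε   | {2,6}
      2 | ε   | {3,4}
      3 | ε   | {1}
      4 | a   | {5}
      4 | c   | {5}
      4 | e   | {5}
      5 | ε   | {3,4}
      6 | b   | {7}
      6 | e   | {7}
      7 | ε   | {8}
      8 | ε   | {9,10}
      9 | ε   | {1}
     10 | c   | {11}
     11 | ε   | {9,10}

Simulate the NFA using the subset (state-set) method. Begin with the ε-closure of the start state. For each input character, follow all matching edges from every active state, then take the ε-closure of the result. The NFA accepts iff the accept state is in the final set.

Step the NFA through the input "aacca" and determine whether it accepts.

start: ε-closure({0}) = {0,1,2,3,4,6}
'a' @ 1: {1,3,4,5}  [accepting]
'a' @ 2: {1,3,4,5}  [accepting]
'c' @ 3: {1,3,4,5}  [accepting]
'c' @ 4: {1,3,4,5}  [accepting]
'a' @ 5: {1,3,4,5}  [accepting]
after full input: {1,3,4,5}  (accept=1 in)

Answer: ACCEPT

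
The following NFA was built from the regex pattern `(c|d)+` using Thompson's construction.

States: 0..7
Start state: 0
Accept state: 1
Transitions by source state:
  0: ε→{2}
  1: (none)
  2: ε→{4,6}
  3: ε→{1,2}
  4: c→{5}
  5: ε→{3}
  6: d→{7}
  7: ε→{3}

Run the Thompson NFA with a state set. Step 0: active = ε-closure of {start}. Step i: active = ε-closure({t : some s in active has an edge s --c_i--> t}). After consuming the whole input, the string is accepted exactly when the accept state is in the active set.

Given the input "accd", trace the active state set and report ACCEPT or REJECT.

Answer: REJECT

Trace:
S₀ = ε-closure({0}) = {0,2,4,6}
'a' @ 1: {}  — dead — no transitions
rest 'ccd' ignored (set empty)
final: {}; accept 1 not in set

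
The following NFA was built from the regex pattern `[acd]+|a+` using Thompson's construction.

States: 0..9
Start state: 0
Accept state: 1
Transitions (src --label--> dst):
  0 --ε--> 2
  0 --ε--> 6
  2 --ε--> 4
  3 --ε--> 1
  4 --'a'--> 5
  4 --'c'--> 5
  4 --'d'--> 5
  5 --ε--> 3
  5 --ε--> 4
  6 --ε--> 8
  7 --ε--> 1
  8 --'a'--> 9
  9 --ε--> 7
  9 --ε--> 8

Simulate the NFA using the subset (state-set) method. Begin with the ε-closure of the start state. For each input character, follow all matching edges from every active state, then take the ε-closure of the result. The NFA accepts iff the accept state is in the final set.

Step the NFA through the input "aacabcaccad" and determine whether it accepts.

start: ε-closure({0}) = {0,2,4,6,8}
'a' @ 1: {1,3,4,5,7,8,9}  ✓accept
'a' @ 2: {1,3,4,5,7,8,9}  ✓accept
'c' @ 3: {1,3,4,5}  ✓accept
'a' @ 4: {1,3,4,5}  ✓accept
'b' @ 5: {}  — no active states
rest 'caccad' ignored (set empty)
final: {}; accept 1 not in set

Answer: REJECT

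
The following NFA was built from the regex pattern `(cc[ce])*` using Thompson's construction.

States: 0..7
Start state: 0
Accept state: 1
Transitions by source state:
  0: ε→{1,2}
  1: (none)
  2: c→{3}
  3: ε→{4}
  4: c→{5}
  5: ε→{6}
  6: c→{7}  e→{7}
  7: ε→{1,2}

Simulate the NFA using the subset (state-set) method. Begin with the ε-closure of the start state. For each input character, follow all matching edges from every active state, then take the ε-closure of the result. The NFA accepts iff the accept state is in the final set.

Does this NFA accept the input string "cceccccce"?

Answer: ACCEPT

Steps:
S₀ = ε-closure({0}) = {0,1,2}
'c' @ 1: {3,4}
'c' @ 2: {5,6}
'e' @ 3: {1,2,7}  (accept∈set)
'c' @ 4: {3,4}
'c' @ 5: {5,6}
'c' @ 6: {1,2,7}  (accept∈set)
'c' @ 7: {3,4}
'c' @ 8: {5,6}
'e' @ 9: {1,2,7}  (accept∈set)
end set {1,2,7} — state 1 in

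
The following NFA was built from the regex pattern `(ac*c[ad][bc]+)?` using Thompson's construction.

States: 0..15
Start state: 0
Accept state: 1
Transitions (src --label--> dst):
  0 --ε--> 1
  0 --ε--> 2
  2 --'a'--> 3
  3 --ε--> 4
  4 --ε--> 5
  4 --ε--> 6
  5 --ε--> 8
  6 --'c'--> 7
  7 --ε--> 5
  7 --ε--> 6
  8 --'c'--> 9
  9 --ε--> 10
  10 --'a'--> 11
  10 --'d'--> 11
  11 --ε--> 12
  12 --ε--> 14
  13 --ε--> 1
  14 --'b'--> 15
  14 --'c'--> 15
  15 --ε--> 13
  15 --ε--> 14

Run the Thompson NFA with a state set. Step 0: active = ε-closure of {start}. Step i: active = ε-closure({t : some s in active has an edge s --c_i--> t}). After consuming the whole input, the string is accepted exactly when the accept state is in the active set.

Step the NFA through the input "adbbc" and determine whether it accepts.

Answer: REJECT

Trace:
initial (ε-close {0}): {0,1,2}
'a' @ 1: {3,4,5,6,8}
'd' @ 2: {}  — no active states
rest 'bbc' ignored (set empty)
end set {} — state 1 not in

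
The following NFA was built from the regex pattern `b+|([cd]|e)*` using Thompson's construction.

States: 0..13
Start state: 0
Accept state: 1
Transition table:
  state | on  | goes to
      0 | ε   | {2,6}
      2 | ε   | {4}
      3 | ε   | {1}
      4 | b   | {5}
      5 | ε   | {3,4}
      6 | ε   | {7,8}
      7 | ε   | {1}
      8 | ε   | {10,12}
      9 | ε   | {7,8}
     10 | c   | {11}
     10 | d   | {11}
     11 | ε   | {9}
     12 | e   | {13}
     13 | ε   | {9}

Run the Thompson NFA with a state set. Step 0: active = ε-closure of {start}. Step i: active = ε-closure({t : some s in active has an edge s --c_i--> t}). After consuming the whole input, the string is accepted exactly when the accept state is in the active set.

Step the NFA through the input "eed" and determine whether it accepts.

Answer: ACCEPT

Trace:
S₀ = ε-closure({0}) = {0,1,2,4,6,7,8,10,12}
'e' @ 1: {1,7,8,9,10,12,13}  [accepting]
'e' @ 2: {1,7,8,9,10,12,13}  [accepting]
'd' @ 3: {1,7,8,9,10,11,12}  [accepting]
end set {1,7,8,9,10,11,12} — state 1 in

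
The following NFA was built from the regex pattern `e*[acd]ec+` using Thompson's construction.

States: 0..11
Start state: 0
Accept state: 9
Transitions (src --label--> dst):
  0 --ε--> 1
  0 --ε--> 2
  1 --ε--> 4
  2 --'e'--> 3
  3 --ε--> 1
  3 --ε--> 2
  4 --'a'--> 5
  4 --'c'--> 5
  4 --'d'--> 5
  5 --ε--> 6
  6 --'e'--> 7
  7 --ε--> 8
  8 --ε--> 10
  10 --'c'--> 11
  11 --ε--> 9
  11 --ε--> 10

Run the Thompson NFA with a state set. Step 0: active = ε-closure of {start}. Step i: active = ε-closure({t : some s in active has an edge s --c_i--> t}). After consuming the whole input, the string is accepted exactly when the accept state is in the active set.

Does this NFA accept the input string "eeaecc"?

Answer: ACCEPT

Steps:
start: ε-closure({0}) = {0,1,2,4}
'e' @ 1: {1,2,3,4}
'e' @ 2: {1,2,3,4}
'a' @ 3: {5,6}
'e' @ 4: {7,8,10}
'c' @ 5: {9,10,11}  ✓accept
'c' @ 6: {9,10,11}  ✓accept
end set {9,10,11} — state 9 in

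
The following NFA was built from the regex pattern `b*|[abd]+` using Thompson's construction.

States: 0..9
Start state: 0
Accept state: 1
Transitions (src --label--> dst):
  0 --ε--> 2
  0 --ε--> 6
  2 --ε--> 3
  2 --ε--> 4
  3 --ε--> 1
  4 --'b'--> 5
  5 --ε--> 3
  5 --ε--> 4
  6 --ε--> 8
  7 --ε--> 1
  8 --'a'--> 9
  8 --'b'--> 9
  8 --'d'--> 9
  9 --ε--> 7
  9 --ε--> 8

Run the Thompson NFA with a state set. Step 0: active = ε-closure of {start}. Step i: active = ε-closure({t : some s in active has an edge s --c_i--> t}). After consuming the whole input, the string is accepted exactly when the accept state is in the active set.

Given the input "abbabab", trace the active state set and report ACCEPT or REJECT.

Answer: ACCEPT

Derivation:
initial (ε-close {0}): {0,1,2,3,4,6,8}
'a' @ 1: {1,7,8,9}  [accepting]
'b' @ 2: {1,7,8,9}  [accepting]
'b' @ 3: {1,7,8,9}  [accepting]
'a' @ 4: {1,7,8,9}  [accepting]
'b' @ 5: {1,7,8,9}  [accepting]
'a' @ 6: {1,7,8,9}  [accepting]
'b' @ 7: {1,7,8,9}  [accepting]
final: {1,7,8,9}; accept 1 in set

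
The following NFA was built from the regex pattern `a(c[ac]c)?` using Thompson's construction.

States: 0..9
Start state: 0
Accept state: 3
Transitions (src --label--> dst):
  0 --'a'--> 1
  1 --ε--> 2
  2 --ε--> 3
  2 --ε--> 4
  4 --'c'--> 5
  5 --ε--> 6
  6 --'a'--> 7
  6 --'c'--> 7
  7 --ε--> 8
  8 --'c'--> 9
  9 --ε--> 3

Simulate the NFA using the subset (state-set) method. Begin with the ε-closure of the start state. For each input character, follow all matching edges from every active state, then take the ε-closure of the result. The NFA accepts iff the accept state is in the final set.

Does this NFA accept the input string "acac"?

S₀ = ε-closure({0}) = {0}
'a' @ 1: {1,2,3,4}  ✓accept
'c' @ 2: {5,6}
'a' @ 3: {7,8}
'c' @ 4: {3,9}  ✓accept
end set {3,9} — state 3 in

Answer: ACCEPT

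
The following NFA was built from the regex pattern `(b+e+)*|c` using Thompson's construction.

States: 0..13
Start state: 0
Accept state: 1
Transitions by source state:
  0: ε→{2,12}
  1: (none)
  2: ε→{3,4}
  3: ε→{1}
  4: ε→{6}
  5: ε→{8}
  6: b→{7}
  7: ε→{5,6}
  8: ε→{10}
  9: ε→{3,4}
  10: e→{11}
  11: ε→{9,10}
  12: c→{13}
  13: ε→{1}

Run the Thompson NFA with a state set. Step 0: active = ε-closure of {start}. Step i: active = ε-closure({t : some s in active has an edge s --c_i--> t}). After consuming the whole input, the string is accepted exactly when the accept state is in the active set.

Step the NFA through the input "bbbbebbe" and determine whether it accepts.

S₀ = ε-closure({0}) = {0,1,2,3,4,6,12}
'b' @ 1: {5,6,7,8,10}
'b' @ 2: {5,6,7,8,10}
'b' @ 3: {5,6,7,8,10}
'b' @ 4: {5,6,7,8,10}
'e' @ 5: {1,3,4,6,9,10,11}  [accepting]
'b' @ 6: {5,6,7,8,10}
'b' @ 7: {5,6,7,8,10}
'e' @ 8: {1,3,4,6,9,10,11}  [accepting]
end set {1,3,4,6,9,10,11} — state 1 in

Answer: ACCEPT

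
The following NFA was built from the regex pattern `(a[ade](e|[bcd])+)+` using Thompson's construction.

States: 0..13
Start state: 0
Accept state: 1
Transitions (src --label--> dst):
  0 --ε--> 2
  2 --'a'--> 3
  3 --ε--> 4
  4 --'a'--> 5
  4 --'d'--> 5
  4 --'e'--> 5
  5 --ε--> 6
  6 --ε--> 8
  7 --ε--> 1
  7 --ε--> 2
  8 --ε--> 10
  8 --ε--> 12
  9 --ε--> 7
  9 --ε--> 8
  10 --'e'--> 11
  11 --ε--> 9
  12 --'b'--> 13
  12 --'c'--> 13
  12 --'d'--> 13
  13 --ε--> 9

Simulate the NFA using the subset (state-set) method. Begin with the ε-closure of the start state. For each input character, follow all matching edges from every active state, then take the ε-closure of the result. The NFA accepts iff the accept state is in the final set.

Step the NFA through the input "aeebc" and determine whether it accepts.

initial (ε-close {0}): {0,2}
'a' @ 1: {3,4}
'e' @ 2: {5,6,8,10,12}
'e' @ 3: {1,2,7,8,9,10,11,12}  (accept∈set)
'b' @ 4: {1,2,7,8,9,10,12,13}  (accept∈set)
'c' @ 5: {1,2,7,8,9,10,12,13}  (accept∈set)
after full input: {1,2,7,8,9,10,12,13}  (accept=1 in)

Answer: ACCEPT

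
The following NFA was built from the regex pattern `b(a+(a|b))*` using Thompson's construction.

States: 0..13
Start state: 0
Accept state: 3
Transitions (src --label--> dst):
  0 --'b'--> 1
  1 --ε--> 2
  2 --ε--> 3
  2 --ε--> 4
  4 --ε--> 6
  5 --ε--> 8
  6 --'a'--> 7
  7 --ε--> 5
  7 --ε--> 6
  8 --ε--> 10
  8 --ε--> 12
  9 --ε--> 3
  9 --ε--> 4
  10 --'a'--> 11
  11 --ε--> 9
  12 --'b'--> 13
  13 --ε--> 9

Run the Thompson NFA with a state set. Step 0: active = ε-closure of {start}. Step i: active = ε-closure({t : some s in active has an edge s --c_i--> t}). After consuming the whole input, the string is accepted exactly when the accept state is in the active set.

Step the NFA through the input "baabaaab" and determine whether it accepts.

Answer: ACCEPT

Steps:
initial (ε-close {0}): {0}
'b' @ 1: {1,2,3,4,6}  (accept∈set)
'a' @ 2: {5,6,7,8,10,12}
'a' @ 3: {3,4,5,6,7,8,9,10,11,12}  (accept∈set)
'b' @ 4: {3,4,6,9,13}  (accept∈set)
'a' @ 5: {5,6,7,8,10,12}
'a' @ 6: {3,4,5,6,7,8,9,10,11,12}  (accept∈set)
'a' @ 7: {3,4,5,6,7,8,9,10,11,12}  (accept∈set)
'b' @ 8: {3,4,6,9,13}  (accept∈set)
after full input: {3,4,6,9,13}  (accept=3 in)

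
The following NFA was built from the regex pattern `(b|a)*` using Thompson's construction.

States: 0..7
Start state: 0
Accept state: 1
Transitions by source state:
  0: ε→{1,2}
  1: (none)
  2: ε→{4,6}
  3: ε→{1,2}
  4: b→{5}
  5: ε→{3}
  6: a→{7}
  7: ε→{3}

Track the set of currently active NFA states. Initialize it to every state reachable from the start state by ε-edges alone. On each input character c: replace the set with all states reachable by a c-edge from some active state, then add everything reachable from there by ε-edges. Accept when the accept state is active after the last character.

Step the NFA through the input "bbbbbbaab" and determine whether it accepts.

Answer: ACCEPT

Steps:
initial (ε-close {0}): {0,1,2,4,6}
'b' @ 1: {1,2,3,4,5,6}  (accept∈set)
'b' @ 2: {1,2,3,4,5,6}  (accept∈set)
'b' @ 3: {1,2,3,4,5,6}  (accept∈set)
'b' @ 4: {1,2,3,4,5,6}  (accept∈set)
'b' @ 5: {1,2,3,4,5,6}  (accept∈set)
'b' @ 6: {1,2,3,4,5,6}  (accept∈set)
'a' @ 7: {1,2,3,4,6,7}  (accept∈set)
'a' @ 8: {1,2,3,4,6,7}  (accept∈set)
'b' @ 9: {1,2,3,4,5,6}  (accept∈set)
after full input: {1,2,3,4,5,6}  (accept=1 in)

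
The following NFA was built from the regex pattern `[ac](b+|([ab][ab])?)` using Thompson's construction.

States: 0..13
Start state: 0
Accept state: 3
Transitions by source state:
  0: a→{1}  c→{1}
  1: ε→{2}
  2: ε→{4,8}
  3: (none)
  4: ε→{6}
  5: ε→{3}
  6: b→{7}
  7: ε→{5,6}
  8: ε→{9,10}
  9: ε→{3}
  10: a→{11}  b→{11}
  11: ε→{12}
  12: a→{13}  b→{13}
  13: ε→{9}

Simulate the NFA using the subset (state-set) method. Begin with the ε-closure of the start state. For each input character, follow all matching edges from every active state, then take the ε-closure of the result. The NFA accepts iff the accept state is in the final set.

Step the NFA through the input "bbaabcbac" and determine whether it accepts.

initial (ε-close {0}): {0}
'b' @ 1: {}  — no active states
rest 'baabcbac' ignored (set empty)
end set {} — state 3 not in

Answer: REJECT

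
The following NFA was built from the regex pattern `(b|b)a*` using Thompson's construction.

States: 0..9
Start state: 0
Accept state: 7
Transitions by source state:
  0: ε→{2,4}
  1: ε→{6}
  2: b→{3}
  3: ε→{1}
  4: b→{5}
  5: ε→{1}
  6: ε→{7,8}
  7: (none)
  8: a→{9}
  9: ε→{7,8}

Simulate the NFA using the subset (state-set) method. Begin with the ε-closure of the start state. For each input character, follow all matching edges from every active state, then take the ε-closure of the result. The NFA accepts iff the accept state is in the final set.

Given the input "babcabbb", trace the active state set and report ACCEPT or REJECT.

start: ε-closure({0}) = {0,2,4}
'b' @ 1: {1,3,5,6,7,8}  ✓accept
'a' @ 2: {7,8,9}  ✓accept
'b' @ 3: {}  — no active states
rest 'cabbb' ignored (set empty)
end set {} — state 7 not in

Answer: REJECT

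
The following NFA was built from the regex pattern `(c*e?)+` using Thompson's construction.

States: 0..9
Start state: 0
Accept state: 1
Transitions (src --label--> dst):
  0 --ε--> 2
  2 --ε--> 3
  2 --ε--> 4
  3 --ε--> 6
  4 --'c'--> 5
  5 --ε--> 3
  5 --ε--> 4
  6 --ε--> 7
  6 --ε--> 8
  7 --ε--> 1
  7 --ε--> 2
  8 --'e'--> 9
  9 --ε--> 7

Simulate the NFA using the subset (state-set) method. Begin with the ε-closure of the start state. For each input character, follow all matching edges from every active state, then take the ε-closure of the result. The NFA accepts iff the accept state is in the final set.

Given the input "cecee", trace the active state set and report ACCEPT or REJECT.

initial (ε-close {0}): {0,1,2,3,4,6,7,8}
'c' @ 1: {1,2,3,4,5,6,7,8}  ✓accept
'e' @ 2: {1,2,3,4,6,7,8,9}  ✓accept
'c' @ 3: {1,2,3,4,5,6,7,8}  ✓accept
'e' @ 4: {1,2,3,4,6,7,8,9}  ✓accept
'e' @ 5: {1,2,3,4,6,7,8,9}  ✓accept
final: {1,2,3,4,6,7,8,9}; accept 1 in set

Answer: ACCEPT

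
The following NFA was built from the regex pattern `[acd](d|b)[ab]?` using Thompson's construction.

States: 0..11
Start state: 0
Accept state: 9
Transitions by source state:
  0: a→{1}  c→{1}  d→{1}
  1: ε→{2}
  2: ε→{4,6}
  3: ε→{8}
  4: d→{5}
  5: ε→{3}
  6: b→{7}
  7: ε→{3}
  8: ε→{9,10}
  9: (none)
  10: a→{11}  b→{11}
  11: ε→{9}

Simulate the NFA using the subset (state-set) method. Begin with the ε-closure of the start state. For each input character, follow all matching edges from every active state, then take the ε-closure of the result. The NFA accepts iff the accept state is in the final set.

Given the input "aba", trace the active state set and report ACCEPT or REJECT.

Answer: ACCEPT

Trace:
start: ε-closure({0}) = {0}
'a' @ 1: {1,2,4,6}
'b' @ 2: {3,7,8,9,10}  [accepting]
'a' @ 3: {9,11}  [accepting]
final: {9,11}; accept 9 in set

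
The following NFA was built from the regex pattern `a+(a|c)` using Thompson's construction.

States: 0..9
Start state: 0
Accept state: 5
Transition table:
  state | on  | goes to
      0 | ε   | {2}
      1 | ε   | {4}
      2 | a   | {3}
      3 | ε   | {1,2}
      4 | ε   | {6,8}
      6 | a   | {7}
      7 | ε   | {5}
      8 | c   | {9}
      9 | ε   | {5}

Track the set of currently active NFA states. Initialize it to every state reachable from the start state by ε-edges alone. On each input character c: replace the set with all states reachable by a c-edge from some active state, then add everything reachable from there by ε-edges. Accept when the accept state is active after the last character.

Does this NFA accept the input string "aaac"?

Answer: ACCEPT

Steps:
start: ε-closure({0}) = {0,2}
'a' @ 1: {1,2,3,4,6,8}
'a' @ 2: {1,2,3,4,5,6,7,8}  [accepting]
'a' @ 3: {1,2,3,4,5,6,7,8}  [accepting]
'c' @ 4: {5,9}  [accepting]
final: {5,9}; accept 5 in set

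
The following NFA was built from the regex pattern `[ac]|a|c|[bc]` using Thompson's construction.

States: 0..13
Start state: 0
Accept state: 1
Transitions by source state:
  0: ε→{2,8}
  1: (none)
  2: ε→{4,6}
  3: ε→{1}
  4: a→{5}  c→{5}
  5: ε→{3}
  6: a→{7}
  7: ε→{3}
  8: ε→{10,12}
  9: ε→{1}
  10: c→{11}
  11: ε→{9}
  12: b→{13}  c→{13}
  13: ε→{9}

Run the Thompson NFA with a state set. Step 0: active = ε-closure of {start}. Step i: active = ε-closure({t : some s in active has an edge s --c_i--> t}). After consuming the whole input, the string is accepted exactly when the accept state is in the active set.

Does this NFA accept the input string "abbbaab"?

Answer: REJECT

Trace:
S₀ = ε-closure({0}) = {0,2,4,6,8,10,12}
'a' @ 1: {1,3,5,7}  ✓accept
'b' @ 2: {}  — state set empty
rest 'bbaab' ignored (set empty)
end set {} — state 1 not in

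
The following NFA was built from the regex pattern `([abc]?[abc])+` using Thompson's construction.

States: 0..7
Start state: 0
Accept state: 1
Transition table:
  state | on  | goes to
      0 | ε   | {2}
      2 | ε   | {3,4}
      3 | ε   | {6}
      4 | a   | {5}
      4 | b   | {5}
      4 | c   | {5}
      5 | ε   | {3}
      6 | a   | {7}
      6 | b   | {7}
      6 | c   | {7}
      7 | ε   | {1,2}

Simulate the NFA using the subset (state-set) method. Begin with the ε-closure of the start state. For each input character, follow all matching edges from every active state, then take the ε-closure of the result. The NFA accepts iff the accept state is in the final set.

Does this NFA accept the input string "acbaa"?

Answer: ACCEPT

Steps:
initial (ε-close {0}): {0,2,3,4,6}
'a' @ 1: {1,2,3,4,5,6,7}  [accepting]
'c' @ 2: {1,2,3,4,5,6,7}  [accepting]
'b' @ 3: {1,2,3,4,5,6,7}  [accepting]
'a' @ 4: {1,2,3,4,5,6,7}  [accepting]
'a' @ 5: {1,2,3,4,5,6,7}  [accepting]
after full input: {1,2,3,4,5,6,7}  (accept=1 in)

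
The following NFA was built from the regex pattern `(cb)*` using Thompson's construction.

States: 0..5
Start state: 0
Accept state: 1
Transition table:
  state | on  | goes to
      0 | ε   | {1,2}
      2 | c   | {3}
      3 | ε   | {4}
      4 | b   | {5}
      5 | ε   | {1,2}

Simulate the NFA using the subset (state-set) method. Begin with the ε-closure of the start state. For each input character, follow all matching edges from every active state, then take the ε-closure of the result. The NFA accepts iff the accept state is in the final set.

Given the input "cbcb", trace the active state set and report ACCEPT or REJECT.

start: ε-closure({0}) = {0,1,2}
'c' @ 1: {3,4}
'b' @ 2: {1,2,5}  [accepting]
'c' @ 3: {3,4}
'b' @ 4: {1,2,5}  [accepting]
final: {1,2,5}; accept 1 in set

Answer: ACCEPT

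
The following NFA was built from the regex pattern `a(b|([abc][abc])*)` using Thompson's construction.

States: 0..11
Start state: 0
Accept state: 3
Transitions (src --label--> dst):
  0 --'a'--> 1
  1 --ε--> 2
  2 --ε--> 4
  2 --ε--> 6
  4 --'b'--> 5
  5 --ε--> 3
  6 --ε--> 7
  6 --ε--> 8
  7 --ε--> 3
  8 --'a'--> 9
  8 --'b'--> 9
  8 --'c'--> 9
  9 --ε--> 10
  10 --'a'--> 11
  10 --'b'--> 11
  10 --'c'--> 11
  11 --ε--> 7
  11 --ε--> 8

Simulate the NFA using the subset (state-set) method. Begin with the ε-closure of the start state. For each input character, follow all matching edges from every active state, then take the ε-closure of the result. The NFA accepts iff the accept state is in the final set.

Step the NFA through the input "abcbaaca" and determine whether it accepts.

Answer: REJECT

Derivation:
initial (ε-close {0}): {0}
'a' @ 1: {1,2,3,4,6,7,8}  [accepting]
'b' @ 2: {3,5,9,10}  [accepting]
'c' @ 3: {3,7,8,11}  [accepting]
'b' @ 4: {9,10}
'a' @ 5: {3,7,8,11}  [accepting]
'a' @ 6: {9,10}
'c' @ 7: {3,7,8,11}  [accepting]
'a' @ 8: {9,10}
final: {9,10}; accept 3 not in set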